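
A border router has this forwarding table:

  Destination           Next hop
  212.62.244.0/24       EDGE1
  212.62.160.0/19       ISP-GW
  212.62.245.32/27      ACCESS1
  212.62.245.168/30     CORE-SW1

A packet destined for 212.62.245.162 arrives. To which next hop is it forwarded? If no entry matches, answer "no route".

no route

No entry's prefix contains 212.62.245.162; there is no default route.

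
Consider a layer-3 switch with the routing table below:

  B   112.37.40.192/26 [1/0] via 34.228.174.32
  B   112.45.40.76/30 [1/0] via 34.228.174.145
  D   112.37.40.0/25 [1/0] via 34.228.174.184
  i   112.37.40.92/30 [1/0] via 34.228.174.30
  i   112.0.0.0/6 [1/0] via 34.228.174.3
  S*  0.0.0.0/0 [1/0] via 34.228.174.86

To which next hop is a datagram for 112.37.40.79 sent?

Routes whose prefix contains 112.37.40.79:
  0.0.0.0/0 (default, matches everything) -> 34.228.174.86
  112.0.0.0/6 (112.0.0.0 - 115.255.255.255) -> 34.228.174.3
  112.37.40.0/25 (112.37.40.0 - 112.37.40.127) -> 34.228.174.184
More-specific entries that do NOT match:
  112.45.40.76/30 (112.45.40.76 - 112.45.40.79) does not contain 112.37.40.79
  112.37.40.92/30 (112.37.40.92 - 112.37.40.95) does not contain 112.37.40.79
  112.37.40.192/26 (112.37.40.192 - 112.37.40.255) does not contain 112.37.40.79
Longest matching prefix is /25 -> next hop 34.228.174.184.

34.228.174.184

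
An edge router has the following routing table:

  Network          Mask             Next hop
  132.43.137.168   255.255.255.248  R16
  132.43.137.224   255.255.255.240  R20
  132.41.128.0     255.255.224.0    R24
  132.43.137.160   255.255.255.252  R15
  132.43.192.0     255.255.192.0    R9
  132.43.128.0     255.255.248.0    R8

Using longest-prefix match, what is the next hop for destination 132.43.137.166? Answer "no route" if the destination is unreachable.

No entry's prefix contains 132.43.137.166; there is no default route.

no route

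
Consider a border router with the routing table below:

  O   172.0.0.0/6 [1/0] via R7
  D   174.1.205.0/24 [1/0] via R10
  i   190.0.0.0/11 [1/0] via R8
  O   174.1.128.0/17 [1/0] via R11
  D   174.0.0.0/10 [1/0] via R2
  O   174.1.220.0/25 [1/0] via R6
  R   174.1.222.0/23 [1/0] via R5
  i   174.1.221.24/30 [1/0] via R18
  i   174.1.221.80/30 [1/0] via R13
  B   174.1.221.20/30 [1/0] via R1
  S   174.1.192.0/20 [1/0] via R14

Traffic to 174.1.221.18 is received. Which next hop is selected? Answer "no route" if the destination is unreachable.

Routes whose prefix contains 174.1.221.18:
  172.0.0.0/6 (172.0.0.0 - 175.255.255.255) -> R7
  174.0.0.0/10 (174.0.0.0 - 174.63.255.255) -> R2
  174.1.128.0/17 (174.1.128.0 - 174.1.255.255) -> R11
More-specific entries that do NOT match:
  174.1.221.24/30 (174.1.221.24 - 174.1.221.27) does not contain 174.1.221.18
  174.1.221.80/30 (174.1.221.80 - 174.1.221.83) does not contain 174.1.221.18
  174.1.221.20/30 (174.1.221.20 - 174.1.221.23) does not contain 174.1.221.18
  174.1.220.0/25 (174.1.220.0 - 174.1.220.127) does not contain 174.1.221.18
  174.1.205.0/24 (174.1.205.0 - 174.1.205.255) does not contain 174.1.221.18
  174.1.222.0/23 (174.1.222.0 - 174.1.223.255) does not contain 174.1.221.18
  174.1.192.0/20 (174.1.192.0 - 174.1.207.255) does not contain 174.1.221.18
Longest matching prefix is /17 -> next hop R11.

R11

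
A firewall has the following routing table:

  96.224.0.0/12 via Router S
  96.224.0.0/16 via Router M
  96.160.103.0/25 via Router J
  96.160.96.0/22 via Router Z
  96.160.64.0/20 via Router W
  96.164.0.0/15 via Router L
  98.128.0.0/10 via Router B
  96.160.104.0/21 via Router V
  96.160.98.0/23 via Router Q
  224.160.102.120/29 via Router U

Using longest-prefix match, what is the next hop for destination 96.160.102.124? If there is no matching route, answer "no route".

no route

No entry's prefix contains 96.160.102.124; there is no default route.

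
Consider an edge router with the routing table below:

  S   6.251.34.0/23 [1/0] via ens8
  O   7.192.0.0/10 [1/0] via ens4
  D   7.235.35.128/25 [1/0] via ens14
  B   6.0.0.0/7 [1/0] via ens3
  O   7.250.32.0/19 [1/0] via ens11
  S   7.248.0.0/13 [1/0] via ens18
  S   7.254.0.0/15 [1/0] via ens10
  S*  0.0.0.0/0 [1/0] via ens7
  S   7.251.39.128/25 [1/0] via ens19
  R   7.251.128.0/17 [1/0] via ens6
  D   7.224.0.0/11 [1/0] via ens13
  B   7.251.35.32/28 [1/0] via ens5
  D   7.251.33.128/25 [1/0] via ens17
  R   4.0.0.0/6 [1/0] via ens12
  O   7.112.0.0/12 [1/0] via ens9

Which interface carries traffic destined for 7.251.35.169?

Routes whose prefix contains 7.251.35.169:
  0.0.0.0/0 (default, matches everything) -> ens7
  4.0.0.0/6 (4.0.0.0 - 7.255.255.255) -> ens12
  6.0.0.0/7 (6.0.0.0 - 7.255.255.255) -> ens3
  7.192.0.0/10 (7.192.0.0 - 7.255.255.255) -> ens4
  7.224.0.0/11 (7.224.0.0 - 7.255.255.255) -> ens13
  7.248.0.0/13 (7.248.0.0 - 7.255.255.255) -> ens18
More-specific entries that do NOT match:
  7.251.35.32/28 (7.251.35.32 - 7.251.35.47) does not contain 7.251.35.169
  7.235.35.128/25 (7.235.35.128 - 7.235.35.255) does not contain 7.251.35.169
  7.251.39.128/25 (7.251.39.128 - 7.251.39.255) does not contain 7.251.35.169
  7.251.33.128/25 (7.251.33.128 - 7.251.33.255) does not contain 7.251.35.169
  6.251.34.0/23 (6.251.34.0 - 6.251.35.255) does not contain 7.251.35.169
  7.250.32.0/19 (7.250.32.0 - 7.250.63.255) does not contain 7.251.35.169
  7.251.128.0/17 (7.251.128.0 - 7.251.255.255) does not contain 7.251.35.169
  7.254.0.0/15 (7.254.0.0 - 7.255.255.255) does not contain 7.251.35.169
Longest matching prefix is /13 -> interface ens18.

ens18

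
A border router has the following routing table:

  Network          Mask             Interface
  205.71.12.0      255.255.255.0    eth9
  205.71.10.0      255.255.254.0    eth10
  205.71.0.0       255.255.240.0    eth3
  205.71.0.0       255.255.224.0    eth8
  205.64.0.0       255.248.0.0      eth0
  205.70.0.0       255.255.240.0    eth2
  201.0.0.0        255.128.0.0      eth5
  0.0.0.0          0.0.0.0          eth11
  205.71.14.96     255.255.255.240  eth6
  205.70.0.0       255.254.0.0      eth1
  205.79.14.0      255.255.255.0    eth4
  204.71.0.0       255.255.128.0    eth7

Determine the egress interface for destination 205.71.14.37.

eth3

Routes whose prefix contains 205.71.14.37:
  0.0.0.0/0 (default, matches everything) -> eth11
  205.64.0.0/13 (205.64.0.0 - 205.71.255.255) -> eth0
  205.70.0.0/15 (205.70.0.0 - 205.71.255.255) -> eth1
  205.71.0.0/19 (205.71.0.0 - 205.71.31.255) -> eth8
  205.71.0.0/20 (205.71.0.0 - 205.71.15.255) -> eth3
More-specific entries that do NOT match:
  205.71.14.96/28 (205.71.14.96 - 205.71.14.111) does not contain 205.71.14.37
  205.71.12.0/24 (205.71.12.0 - 205.71.12.255) does not contain 205.71.14.37
  205.79.14.0/24 (205.79.14.0 - 205.79.14.255) does not contain 205.71.14.37
  205.71.10.0/23 (205.71.10.0 - 205.71.11.255) does not contain 205.71.14.37
Longest matching prefix is /20 -> interface eth3.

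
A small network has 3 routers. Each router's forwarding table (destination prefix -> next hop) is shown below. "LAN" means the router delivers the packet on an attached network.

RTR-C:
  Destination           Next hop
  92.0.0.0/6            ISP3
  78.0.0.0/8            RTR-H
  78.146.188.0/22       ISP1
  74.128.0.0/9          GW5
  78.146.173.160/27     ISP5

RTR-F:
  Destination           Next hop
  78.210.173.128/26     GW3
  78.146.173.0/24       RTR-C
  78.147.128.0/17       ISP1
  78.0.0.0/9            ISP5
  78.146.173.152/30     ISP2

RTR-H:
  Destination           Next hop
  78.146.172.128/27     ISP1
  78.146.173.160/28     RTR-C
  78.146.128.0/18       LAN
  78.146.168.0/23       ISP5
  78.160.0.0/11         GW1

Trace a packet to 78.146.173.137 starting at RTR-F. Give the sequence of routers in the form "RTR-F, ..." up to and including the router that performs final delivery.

At RTR-F: longest match for 78.146.173.137 is 78.146.173.0/24 -> RTR-C
At RTR-C: longest match for 78.146.173.137 is 78.0.0.0/8 -> RTR-H
At RTR-H: longest match for 78.146.173.137 is 78.146.128.0/18 -> LAN

RTR-F, RTR-C, RTR-H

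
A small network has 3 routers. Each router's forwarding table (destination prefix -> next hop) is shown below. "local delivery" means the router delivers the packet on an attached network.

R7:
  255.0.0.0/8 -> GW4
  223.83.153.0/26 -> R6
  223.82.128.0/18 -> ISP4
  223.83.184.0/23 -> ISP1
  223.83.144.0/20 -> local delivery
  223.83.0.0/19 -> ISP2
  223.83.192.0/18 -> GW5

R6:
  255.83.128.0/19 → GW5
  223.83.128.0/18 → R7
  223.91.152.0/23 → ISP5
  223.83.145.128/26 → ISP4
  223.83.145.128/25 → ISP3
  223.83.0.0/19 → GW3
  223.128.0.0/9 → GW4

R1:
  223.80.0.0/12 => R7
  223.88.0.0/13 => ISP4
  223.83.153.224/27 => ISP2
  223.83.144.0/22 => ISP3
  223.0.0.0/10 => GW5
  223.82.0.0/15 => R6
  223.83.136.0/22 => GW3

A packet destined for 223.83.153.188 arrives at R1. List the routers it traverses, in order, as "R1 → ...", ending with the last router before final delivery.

R1 → R6 → R7

At R1: longest match for 223.83.153.188 is 223.82.0.0/15 -> R6
At R6: longest match for 223.83.153.188 is 223.83.128.0/18 -> R7
At R7: longest match for 223.83.153.188 is 223.83.144.0/20 -> local delivery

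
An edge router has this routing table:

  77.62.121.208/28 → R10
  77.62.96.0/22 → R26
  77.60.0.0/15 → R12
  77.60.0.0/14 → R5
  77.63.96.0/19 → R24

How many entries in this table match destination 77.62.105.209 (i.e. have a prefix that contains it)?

1

Prefixes containing 77.62.105.209:
  77.60.0.0/14 (77.60.0.0 - 77.63.255.255)
Total matching entries: 1.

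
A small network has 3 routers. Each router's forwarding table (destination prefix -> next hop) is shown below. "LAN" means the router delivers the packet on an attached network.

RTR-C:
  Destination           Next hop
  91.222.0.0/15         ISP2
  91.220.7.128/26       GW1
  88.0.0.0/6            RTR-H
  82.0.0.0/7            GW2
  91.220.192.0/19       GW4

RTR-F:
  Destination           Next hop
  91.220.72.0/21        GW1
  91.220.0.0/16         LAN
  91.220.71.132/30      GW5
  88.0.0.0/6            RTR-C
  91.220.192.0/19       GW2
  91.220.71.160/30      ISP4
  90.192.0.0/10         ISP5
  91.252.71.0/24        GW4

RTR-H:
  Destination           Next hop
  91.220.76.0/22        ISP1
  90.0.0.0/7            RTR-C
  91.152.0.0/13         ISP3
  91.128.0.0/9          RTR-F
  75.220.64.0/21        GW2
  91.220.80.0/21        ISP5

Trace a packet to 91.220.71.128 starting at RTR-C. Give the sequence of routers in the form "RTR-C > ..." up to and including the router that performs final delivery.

RTR-C > RTR-H > RTR-F

At RTR-C: longest match for 91.220.71.128 is 88.0.0.0/6 -> RTR-H
At RTR-H: longest match for 91.220.71.128 is 91.128.0.0/9 -> RTR-F
At RTR-F: longest match for 91.220.71.128 is 91.220.0.0/16 -> LAN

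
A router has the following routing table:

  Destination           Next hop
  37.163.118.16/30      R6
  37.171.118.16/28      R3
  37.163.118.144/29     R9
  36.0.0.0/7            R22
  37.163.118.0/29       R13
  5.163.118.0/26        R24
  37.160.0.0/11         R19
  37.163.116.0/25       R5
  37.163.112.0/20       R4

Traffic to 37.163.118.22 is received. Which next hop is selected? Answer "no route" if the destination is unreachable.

Routes whose prefix contains 37.163.118.22:
  36.0.0.0/7 (36.0.0.0 - 37.255.255.255) -> R22
  37.160.0.0/11 (37.160.0.0 - 37.191.255.255) -> R19
  37.163.112.0/20 (37.163.112.0 - 37.163.127.255) -> R4
More-specific entries that do NOT match:
  37.163.118.16/30 (37.163.118.16 - 37.163.118.19) does not contain 37.163.118.22
  37.163.118.144/29 (37.163.118.144 - 37.163.118.151) does not contain 37.163.118.22
  37.163.118.0/29 (37.163.118.0 - 37.163.118.7) does not contain 37.163.118.22
  37.171.118.16/28 (37.171.118.16 - 37.171.118.31) does not contain 37.163.118.22
  5.163.118.0/26 (5.163.118.0 - 5.163.118.63) does not contain 37.163.118.22
  37.163.116.0/25 (37.163.116.0 - 37.163.116.127) does not contain 37.163.118.22
Longest matching prefix is /20 -> next hop R4.

R4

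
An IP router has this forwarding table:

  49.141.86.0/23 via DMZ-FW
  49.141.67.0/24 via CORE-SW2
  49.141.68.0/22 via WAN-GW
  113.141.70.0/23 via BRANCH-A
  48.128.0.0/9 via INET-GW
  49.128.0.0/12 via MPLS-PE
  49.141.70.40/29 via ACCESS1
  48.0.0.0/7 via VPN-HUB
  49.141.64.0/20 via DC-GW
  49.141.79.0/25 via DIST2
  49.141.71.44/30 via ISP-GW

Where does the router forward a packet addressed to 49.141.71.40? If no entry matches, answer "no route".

Routes whose prefix contains 49.141.71.40:
  48.0.0.0/7 (48.0.0.0 - 49.255.255.255) -> VPN-HUB
  49.128.0.0/12 (49.128.0.0 - 49.143.255.255) -> MPLS-PE
  49.141.64.0/20 (49.141.64.0 - 49.141.79.255) -> DC-GW
  49.141.68.0/22 (49.141.68.0 - 49.141.71.255) -> WAN-GW
More-specific entries that do NOT match:
  49.141.71.44/30 (49.141.71.44 - 49.141.71.47) does not contain 49.141.71.40
  49.141.70.40/29 (49.141.70.40 - 49.141.70.47) does not contain 49.141.71.40
  49.141.79.0/25 (49.141.79.0 - 49.141.79.127) does not contain 49.141.71.40
  49.141.67.0/24 (49.141.67.0 - 49.141.67.255) does not contain 49.141.71.40
  49.141.86.0/23 (49.141.86.0 - 49.141.87.255) does not contain 49.141.71.40
  113.141.70.0/23 (113.141.70.0 - 113.141.71.255) does not contain 49.141.71.40
Longest matching prefix is /22 -> next hop WAN-GW.

WAN-GW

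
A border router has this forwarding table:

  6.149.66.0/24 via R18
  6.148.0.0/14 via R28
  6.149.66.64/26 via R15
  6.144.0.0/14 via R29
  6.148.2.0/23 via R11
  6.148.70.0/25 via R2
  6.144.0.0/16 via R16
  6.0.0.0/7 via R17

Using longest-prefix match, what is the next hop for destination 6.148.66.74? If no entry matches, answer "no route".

Routes whose prefix contains 6.148.66.74:
  6.0.0.0/7 (6.0.0.0 - 7.255.255.255) -> R17
  6.148.0.0/14 (6.148.0.0 - 6.151.255.255) -> R28
More-specific entries that do NOT match:
  6.149.66.64/26 (6.149.66.64 - 6.149.66.127) does not contain 6.148.66.74
  6.148.70.0/25 (6.148.70.0 - 6.148.70.127) does not contain 6.148.66.74
  6.149.66.0/24 (6.149.66.0 - 6.149.66.255) does not contain 6.148.66.74
  6.148.2.0/23 (6.148.2.0 - 6.148.3.255) does not contain 6.148.66.74
  6.144.0.0/16 (6.144.0.0 - 6.144.255.255) does not contain 6.148.66.74
Longest matching prefix is /14 -> next hop R28.

R28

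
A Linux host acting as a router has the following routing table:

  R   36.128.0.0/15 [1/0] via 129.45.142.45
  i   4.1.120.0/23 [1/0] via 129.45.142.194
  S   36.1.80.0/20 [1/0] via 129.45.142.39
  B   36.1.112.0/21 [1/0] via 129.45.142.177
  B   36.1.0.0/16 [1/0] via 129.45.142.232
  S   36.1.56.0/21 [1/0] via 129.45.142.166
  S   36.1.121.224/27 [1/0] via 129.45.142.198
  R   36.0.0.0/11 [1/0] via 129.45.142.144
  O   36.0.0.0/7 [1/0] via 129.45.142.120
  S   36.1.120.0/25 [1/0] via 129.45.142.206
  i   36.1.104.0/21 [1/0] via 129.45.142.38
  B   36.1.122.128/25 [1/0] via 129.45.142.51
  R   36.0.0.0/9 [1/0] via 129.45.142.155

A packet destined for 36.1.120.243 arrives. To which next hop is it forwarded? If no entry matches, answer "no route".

Routes whose prefix contains 36.1.120.243:
  36.0.0.0/7 (36.0.0.0 - 37.255.255.255) -> 129.45.142.120
  36.0.0.0/9 (36.0.0.0 - 36.127.255.255) -> 129.45.142.155
  36.0.0.0/11 (36.0.0.0 - 36.31.255.255) -> 129.45.142.144
  36.1.0.0/16 (36.1.0.0 - 36.1.255.255) -> 129.45.142.232
More-specific entries that do NOT match:
  36.1.121.224/27 (36.1.121.224 - 36.1.121.255) does not contain 36.1.120.243
  36.1.120.0/25 (36.1.120.0 - 36.1.120.127) does not contain 36.1.120.243
  36.1.122.128/25 (36.1.122.128 - 36.1.122.255) does not contain 36.1.120.243
  4.1.120.0/23 (4.1.120.0 - 4.1.121.255) does not contain 36.1.120.243
  36.1.112.0/21 (36.1.112.0 - 36.1.119.255) does not contain 36.1.120.243
  36.1.56.0/21 (36.1.56.0 - 36.1.63.255) does not contain 36.1.120.243
  36.1.104.0/21 (36.1.104.0 - 36.1.111.255) does not contain 36.1.120.243
  36.1.80.0/20 (36.1.80.0 - 36.1.95.255) does not contain 36.1.120.243
Longest matching prefix is /16 -> next hop 129.45.142.232.

129.45.142.232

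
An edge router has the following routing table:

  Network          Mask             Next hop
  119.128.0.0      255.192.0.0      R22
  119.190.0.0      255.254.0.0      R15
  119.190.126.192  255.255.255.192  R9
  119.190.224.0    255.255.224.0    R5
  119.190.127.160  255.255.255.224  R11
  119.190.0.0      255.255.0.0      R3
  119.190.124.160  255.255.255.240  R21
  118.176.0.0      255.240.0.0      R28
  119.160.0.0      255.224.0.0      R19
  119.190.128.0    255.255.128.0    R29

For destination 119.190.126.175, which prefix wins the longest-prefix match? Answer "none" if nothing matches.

119.190.0.0/16

Entries matching 119.190.126.175:
  119.128.0.0/10 (119.128.0.0 - 119.191.255.255)
  119.160.0.0/11 (119.160.0.0 - 119.191.255.255)
  119.190.0.0/15 (119.190.0.0 - 119.191.255.255)
  119.190.0.0/16 (119.190.0.0 - 119.190.255.255)
Most specific is 119.190.0.0/16.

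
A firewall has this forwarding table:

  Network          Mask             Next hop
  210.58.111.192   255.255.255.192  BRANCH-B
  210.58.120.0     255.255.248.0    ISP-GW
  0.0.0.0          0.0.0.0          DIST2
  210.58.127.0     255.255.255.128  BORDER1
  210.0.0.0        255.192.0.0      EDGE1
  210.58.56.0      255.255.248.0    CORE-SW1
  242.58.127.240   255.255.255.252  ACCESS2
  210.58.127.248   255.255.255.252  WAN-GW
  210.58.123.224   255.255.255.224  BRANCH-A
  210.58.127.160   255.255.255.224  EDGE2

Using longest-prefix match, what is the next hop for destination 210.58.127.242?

ISP-GW

Routes whose prefix contains 210.58.127.242:
  0.0.0.0/0 (default, matches everything) -> DIST2
  210.0.0.0/10 (210.0.0.0 - 210.63.255.255) -> EDGE1
  210.58.120.0/21 (210.58.120.0 - 210.58.127.255) -> ISP-GW
More-specific entries that do NOT match:
  242.58.127.240/30 (242.58.127.240 - 242.58.127.243) does not contain 210.58.127.242
  210.58.127.248/30 (210.58.127.248 - 210.58.127.251) does not contain 210.58.127.242
  210.58.123.224/27 (210.58.123.224 - 210.58.123.255) does not contain 210.58.127.242
  210.58.127.160/27 (210.58.127.160 - 210.58.127.191) does not contain 210.58.127.242
  210.58.111.192/26 (210.58.111.192 - 210.58.111.255) does not contain 210.58.127.242
  210.58.127.0/25 (210.58.127.0 - 210.58.127.127) does not contain 210.58.127.242
Longest matching prefix is /21 -> next hop ISP-GW.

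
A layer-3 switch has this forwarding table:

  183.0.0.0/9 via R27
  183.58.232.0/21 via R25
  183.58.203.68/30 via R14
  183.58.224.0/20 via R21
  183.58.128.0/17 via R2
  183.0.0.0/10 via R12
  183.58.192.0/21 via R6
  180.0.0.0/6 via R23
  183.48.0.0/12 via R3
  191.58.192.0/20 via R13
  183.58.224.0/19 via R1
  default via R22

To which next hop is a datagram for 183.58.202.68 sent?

Routes whose prefix contains 183.58.202.68:
  0.0.0.0/0 (default, matches everything) -> R22
  180.0.0.0/6 (180.0.0.0 - 183.255.255.255) -> R23
  183.0.0.0/9 (183.0.0.0 - 183.127.255.255) -> R27
  183.0.0.0/10 (183.0.0.0 - 183.63.255.255) -> R12
  183.48.0.0/12 (183.48.0.0 - 183.63.255.255) -> R3
  183.58.128.0/17 (183.58.128.0 - 183.58.255.255) -> R2
More-specific entries that do NOT match:
  183.58.203.68/30 (183.58.203.68 - 183.58.203.71) does not contain 183.58.202.68
  183.58.232.0/21 (183.58.232.0 - 183.58.239.255) does not contain 183.58.202.68
  183.58.192.0/21 (183.58.192.0 - 183.58.199.255) does not contain 183.58.202.68
  183.58.224.0/20 (183.58.224.0 - 183.58.239.255) does not contain 183.58.202.68
  191.58.192.0/20 (191.58.192.0 - 191.58.207.255) does not contain 183.58.202.68
  183.58.224.0/19 (183.58.224.0 - 183.58.255.255) does not contain 183.58.202.68
Longest matching prefix is /17 -> next hop R2.

R2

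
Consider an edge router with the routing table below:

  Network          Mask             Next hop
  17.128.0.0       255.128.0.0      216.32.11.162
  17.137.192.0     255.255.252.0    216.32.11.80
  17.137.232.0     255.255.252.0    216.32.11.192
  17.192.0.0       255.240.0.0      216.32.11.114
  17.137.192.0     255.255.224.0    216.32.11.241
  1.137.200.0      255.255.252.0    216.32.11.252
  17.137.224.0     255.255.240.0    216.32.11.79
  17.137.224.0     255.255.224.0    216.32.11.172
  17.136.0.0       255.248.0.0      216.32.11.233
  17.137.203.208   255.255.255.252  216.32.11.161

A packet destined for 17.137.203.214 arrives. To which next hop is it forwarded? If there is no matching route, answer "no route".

Routes whose prefix contains 17.137.203.214:
  17.128.0.0/9 (17.128.0.0 - 17.255.255.255) -> 216.32.11.162
  17.136.0.0/13 (17.136.0.0 - 17.143.255.255) -> 216.32.11.233
  17.137.192.0/19 (17.137.192.0 - 17.137.223.255) -> 216.32.11.241
More-specific entries that do NOT match:
  17.137.203.208/30 (17.137.203.208 - 17.137.203.211) does not contain 17.137.203.214
  17.137.192.0/22 (17.137.192.0 - 17.137.195.255) does not contain 17.137.203.214
  17.137.232.0/22 (17.137.232.0 - 17.137.235.255) does not contain 17.137.203.214
  1.137.200.0/22 (1.137.200.0 - 1.137.203.255) does not contain 17.137.203.214
  17.137.224.0/20 (17.137.224.0 - 17.137.239.255) does not contain 17.137.203.214
Longest matching prefix is /19 -> next hop 216.32.11.241.

216.32.11.241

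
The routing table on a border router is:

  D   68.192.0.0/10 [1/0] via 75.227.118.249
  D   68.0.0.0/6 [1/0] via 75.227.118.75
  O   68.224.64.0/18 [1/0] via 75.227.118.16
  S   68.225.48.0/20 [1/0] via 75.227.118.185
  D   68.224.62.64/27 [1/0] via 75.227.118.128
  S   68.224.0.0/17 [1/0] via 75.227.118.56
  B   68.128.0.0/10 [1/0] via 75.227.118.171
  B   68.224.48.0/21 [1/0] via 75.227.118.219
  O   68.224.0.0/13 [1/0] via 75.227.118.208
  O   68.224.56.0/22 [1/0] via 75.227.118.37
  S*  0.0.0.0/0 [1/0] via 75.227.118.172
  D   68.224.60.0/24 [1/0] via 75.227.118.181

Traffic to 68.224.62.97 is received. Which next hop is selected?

75.227.118.56

Routes whose prefix contains 68.224.62.97:
  0.0.0.0/0 (default, matches everything) -> 75.227.118.172
  68.0.0.0/6 (68.0.0.0 - 71.255.255.255) -> 75.227.118.75
  68.192.0.0/10 (68.192.0.0 - 68.255.255.255) -> 75.227.118.249
  68.224.0.0/13 (68.224.0.0 - 68.231.255.255) -> 75.227.118.208
  68.224.0.0/17 (68.224.0.0 - 68.224.127.255) -> 75.227.118.56
More-specific entries that do NOT match:
  68.224.62.64/27 (68.224.62.64 - 68.224.62.95) does not contain 68.224.62.97
  68.224.60.0/24 (68.224.60.0 - 68.224.60.255) does not contain 68.224.62.97
  68.224.56.0/22 (68.224.56.0 - 68.224.59.255) does not contain 68.224.62.97
  68.224.48.0/21 (68.224.48.0 - 68.224.55.255) does not contain 68.224.62.97
  68.225.48.0/20 (68.225.48.0 - 68.225.63.255) does not contain 68.224.62.97
  68.224.64.0/18 (68.224.64.0 - 68.224.127.255) does not contain 68.224.62.97
Longest matching prefix is /17 -> next hop 75.227.118.56.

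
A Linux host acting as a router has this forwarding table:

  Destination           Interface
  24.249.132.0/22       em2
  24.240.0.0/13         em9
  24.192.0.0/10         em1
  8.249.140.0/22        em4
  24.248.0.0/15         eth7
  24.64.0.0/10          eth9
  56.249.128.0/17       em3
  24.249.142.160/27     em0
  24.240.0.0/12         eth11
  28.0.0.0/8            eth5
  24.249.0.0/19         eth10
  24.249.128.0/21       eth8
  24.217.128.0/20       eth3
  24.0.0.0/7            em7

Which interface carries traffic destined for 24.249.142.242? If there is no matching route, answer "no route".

Routes whose prefix contains 24.249.142.242:
  24.0.0.0/7 (24.0.0.0 - 25.255.255.255) -> em7
  24.192.0.0/10 (24.192.0.0 - 24.255.255.255) -> em1
  24.240.0.0/12 (24.240.0.0 - 24.255.255.255) -> eth11
  24.248.0.0/15 (24.248.0.0 - 24.249.255.255) -> eth7
More-specific entries that do NOT match:
  24.249.142.160/27 (24.249.142.160 - 24.249.142.191) does not contain 24.249.142.242
  24.249.132.0/22 (24.249.132.0 - 24.249.135.255) does not contain 24.249.142.242
  8.249.140.0/22 (8.249.140.0 - 8.249.143.255) does not contain 24.249.142.242
  24.249.128.0/21 (24.249.128.0 - 24.249.135.255) does not contain 24.249.142.242
  24.217.128.0/20 (24.217.128.0 - 24.217.143.255) does not contain 24.249.142.242
  24.249.0.0/19 (24.249.0.0 - 24.249.31.255) does not contain 24.249.142.242
  56.249.128.0/17 (56.249.128.0 - 56.249.255.255) does not contain 24.249.142.242
Longest matching prefix is /15 -> interface eth7.

eth7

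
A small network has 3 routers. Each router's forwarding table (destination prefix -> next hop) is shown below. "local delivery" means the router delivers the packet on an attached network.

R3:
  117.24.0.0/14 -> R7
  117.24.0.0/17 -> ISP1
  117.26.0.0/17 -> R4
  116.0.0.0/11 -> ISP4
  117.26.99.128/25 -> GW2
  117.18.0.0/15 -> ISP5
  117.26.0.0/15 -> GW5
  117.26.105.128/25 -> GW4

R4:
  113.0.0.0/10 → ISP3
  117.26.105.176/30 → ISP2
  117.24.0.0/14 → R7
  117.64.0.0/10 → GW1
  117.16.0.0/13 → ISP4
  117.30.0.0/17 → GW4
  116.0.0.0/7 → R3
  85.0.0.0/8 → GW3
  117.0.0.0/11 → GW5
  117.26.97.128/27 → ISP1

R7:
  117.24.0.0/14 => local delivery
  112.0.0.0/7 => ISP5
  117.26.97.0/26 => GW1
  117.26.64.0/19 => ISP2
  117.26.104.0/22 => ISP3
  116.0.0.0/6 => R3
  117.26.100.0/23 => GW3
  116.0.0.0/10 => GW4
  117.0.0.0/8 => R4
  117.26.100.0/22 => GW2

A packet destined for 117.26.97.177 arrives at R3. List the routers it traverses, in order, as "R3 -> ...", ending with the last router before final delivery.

At R3: longest match for 117.26.97.177 is 117.26.0.0/17 -> R4
At R4: longest match for 117.26.97.177 is 117.24.0.0/14 -> R7
At R7: longest match for 117.26.97.177 is 117.24.0.0/14 -> local delivery

R3 -> R4 -> R7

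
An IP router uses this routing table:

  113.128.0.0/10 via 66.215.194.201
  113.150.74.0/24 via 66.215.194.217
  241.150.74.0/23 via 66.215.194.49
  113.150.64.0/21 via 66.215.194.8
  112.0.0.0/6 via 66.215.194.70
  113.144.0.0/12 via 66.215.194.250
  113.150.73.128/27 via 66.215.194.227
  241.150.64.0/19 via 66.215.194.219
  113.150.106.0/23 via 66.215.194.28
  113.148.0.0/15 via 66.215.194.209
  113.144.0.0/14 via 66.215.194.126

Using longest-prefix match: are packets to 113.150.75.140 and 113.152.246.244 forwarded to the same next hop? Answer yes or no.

113.150.75.140: longest match 113.144.0.0/12 -> 66.215.194.250
113.152.246.244: longest match 113.144.0.0/12 -> 66.215.194.250

yes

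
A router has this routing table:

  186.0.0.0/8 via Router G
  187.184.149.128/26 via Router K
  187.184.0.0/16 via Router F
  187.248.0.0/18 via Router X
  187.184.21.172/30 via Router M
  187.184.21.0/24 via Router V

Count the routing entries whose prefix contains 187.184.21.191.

2

Prefixes containing 187.184.21.191:
  187.184.0.0/16 (187.184.0.0 - 187.184.255.255)
  187.184.21.0/24 (187.184.21.0 - 187.184.21.255)
Total matching entries: 2.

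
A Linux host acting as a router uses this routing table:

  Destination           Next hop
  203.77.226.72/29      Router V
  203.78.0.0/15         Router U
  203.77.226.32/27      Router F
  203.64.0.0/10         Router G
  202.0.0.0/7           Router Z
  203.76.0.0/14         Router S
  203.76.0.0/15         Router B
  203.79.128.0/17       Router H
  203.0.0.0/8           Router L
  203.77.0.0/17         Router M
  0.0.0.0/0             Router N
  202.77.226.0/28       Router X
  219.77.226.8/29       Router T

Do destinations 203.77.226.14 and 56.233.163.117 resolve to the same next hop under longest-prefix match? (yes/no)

no

203.77.226.14: longest match 203.76.0.0/15 -> Router B
56.233.163.117: longest match 0.0.0.0/0 -> Router N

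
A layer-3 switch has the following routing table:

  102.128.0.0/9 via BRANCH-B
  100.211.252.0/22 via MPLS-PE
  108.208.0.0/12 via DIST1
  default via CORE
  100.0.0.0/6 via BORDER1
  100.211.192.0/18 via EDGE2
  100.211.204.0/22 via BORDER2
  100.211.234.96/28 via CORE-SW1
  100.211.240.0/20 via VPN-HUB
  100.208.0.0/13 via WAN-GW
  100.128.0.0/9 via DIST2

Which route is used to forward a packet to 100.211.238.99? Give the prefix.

100.211.192.0/18

Entries matching 100.211.238.99:
  0.0.0.0/0 (default, matches everything)
  100.0.0.0/6 (100.0.0.0 - 103.255.255.255)
  100.128.0.0/9 (100.128.0.0 - 100.255.255.255)
  100.208.0.0/13 (100.208.0.0 - 100.215.255.255)
  100.211.192.0/18 (100.211.192.0 - 100.211.255.255)
Most specific is 100.211.192.0/18.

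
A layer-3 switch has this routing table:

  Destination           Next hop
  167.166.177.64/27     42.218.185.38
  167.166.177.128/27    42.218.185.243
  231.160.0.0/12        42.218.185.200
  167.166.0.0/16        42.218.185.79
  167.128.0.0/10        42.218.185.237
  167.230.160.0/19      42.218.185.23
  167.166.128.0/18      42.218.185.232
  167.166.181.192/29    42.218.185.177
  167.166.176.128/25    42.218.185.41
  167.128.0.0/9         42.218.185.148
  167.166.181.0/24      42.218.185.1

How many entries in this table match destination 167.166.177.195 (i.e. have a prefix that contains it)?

4

Prefixes containing 167.166.177.195:
  167.128.0.0/9 (167.128.0.0 - 167.255.255.255)
  167.128.0.0/10 (167.128.0.0 - 167.191.255.255)
  167.166.0.0/16 (167.166.0.0 - 167.166.255.255)
  167.166.128.0/18 (167.166.128.0 - 167.166.191.255)
Total matching entries: 4.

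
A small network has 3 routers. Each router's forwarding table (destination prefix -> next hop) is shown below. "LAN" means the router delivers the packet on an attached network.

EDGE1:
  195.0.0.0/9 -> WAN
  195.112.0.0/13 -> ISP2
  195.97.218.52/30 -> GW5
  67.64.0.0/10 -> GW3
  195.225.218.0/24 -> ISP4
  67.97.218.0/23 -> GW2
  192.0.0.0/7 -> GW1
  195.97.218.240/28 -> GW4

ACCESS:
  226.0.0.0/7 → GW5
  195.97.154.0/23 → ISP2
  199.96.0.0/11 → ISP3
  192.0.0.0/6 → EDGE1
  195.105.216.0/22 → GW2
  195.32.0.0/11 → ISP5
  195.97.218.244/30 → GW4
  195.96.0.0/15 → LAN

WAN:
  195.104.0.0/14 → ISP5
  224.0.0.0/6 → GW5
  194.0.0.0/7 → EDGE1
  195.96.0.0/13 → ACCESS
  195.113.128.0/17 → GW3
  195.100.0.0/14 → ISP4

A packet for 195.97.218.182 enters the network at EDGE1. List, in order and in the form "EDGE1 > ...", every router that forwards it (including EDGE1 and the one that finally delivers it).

At EDGE1: longest match for 195.97.218.182 is 195.0.0.0/9 -> WAN
At WAN: longest match for 195.97.218.182 is 195.96.0.0/13 -> ACCESS
At ACCESS: longest match for 195.97.218.182 is 195.96.0.0/15 -> LAN

EDGE1 > WAN > ACCESS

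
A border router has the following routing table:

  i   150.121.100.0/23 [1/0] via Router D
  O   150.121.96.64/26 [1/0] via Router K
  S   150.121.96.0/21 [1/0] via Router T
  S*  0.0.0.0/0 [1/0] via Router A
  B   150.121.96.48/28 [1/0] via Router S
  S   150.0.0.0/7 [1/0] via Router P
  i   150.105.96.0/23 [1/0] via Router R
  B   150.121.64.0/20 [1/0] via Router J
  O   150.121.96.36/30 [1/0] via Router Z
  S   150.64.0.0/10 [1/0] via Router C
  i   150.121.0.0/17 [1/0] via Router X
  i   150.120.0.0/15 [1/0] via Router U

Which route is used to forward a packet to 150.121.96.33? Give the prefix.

150.121.96.0/21

Entries matching 150.121.96.33:
  0.0.0.0/0 (default, matches everything)
  150.0.0.0/7 (150.0.0.0 - 151.255.255.255)
  150.64.0.0/10 (150.64.0.0 - 150.127.255.255)
  150.120.0.0/15 (150.120.0.0 - 150.121.255.255)
  150.121.0.0/17 (150.121.0.0 - 150.121.127.255)
  150.121.96.0/21 (150.121.96.0 - 150.121.103.255)
Most specific is 150.121.96.0/21.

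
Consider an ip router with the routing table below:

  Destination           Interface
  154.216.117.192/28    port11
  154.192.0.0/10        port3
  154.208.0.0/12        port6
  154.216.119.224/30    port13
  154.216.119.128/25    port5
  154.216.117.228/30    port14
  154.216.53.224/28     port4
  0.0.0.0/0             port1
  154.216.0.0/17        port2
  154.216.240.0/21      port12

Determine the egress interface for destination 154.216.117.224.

Routes whose prefix contains 154.216.117.224:
  0.0.0.0/0 (default, matches everything) -> port1
  154.192.0.0/10 (154.192.0.0 - 154.255.255.255) -> port3
  154.208.0.0/12 (154.208.0.0 - 154.223.255.255) -> port6
  154.216.0.0/17 (154.216.0.0 - 154.216.127.255) -> port2
More-specific entries that do NOT match:
  154.216.119.224/30 (154.216.119.224 - 154.216.119.227) does not contain 154.216.117.224
  154.216.117.228/30 (154.216.117.228 - 154.216.117.231) does not contain 154.216.117.224
  154.216.117.192/28 (154.216.117.192 - 154.216.117.207) does not contain 154.216.117.224
  154.216.53.224/28 (154.216.53.224 - 154.216.53.239) does not contain 154.216.117.224
  154.216.119.128/25 (154.216.119.128 - 154.216.119.255) does not contain 154.216.117.224
  154.216.240.0/21 (154.216.240.0 - 154.216.247.255) does not contain 154.216.117.224
Longest matching prefix is /17 -> interface port2.

port2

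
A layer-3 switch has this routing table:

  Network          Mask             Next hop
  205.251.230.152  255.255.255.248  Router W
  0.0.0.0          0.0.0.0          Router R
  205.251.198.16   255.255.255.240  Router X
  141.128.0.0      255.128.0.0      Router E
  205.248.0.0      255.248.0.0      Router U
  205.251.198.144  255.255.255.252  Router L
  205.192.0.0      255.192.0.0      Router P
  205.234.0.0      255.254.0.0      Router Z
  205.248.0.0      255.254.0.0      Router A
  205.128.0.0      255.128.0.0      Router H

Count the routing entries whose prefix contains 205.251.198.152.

4

Prefixes containing 205.251.198.152:
  0.0.0.0/0 (default, matches everything)
  205.128.0.0/9 (205.128.0.0 - 205.255.255.255)
  205.192.0.0/10 (205.192.0.0 - 205.255.255.255)
  205.248.0.0/13 (205.248.0.0 - 205.255.255.255)
Total matching entries: 4.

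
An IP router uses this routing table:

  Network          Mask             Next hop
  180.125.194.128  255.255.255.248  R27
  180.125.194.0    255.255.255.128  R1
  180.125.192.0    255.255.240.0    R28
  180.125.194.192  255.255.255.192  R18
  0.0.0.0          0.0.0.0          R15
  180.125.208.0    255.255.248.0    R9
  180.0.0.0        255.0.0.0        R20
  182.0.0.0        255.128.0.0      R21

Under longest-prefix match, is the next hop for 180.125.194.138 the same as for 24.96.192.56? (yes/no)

no

180.125.194.138: longest match 180.125.192.0/20 -> R28
24.96.192.56: longest match 0.0.0.0/0 -> R15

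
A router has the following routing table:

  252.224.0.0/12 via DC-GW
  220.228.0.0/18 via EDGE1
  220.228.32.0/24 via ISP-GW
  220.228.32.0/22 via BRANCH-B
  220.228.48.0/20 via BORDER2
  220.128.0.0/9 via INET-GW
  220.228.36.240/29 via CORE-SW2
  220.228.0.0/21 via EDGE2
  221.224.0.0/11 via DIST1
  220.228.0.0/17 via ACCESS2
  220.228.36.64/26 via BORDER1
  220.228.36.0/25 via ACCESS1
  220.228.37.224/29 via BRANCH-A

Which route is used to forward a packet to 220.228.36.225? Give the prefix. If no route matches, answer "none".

Entries matching 220.228.36.225:
  220.128.0.0/9 (220.128.0.0 - 220.255.255.255)
  220.228.0.0/17 (220.228.0.0 - 220.228.127.255)
  220.228.0.0/18 (220.228.0.0 - 220.228.63.255)
Most specific is 220.228.0.0/18.

220.228.0.0/18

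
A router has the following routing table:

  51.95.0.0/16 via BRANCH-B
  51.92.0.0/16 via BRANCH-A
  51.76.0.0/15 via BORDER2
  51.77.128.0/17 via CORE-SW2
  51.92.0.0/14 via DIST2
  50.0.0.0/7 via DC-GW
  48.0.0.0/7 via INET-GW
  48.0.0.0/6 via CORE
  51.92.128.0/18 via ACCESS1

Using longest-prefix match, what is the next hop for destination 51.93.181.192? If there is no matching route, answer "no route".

DIST2

Routes whose prefix contains 51.93.181.192:
  48.0.0.0/6 (48.0.0.0 - 51.255.255.255) -> CORE
  50.0.0.0/7 (50.0.0.0 - 51.255.255.255) -> DC-GW
  51.92.0.0/14 (51.92.0.0 - 51.95.255.255) -> DIST2
More-specific entries that do NOT match:
  51.92.128.0/18 (51.92.128.0 - 51.92.191.255) does not contain 51.93.181.192
  51.77.128.0/17 (51.77.128.0 - 51.77.255.255) does not contain 51.93.181.192
  51.95.0.0/16 (51.95.0.0 - 51.95.255.255) does not contain 51.93.181.192
  51.92.0.0/16 (51.92.0.0 - 51.92.255.255) does not contain 51.93.181.192
  51.76.0.0/15 (51.76.0.0 - 51.77.255.255) does not contain 51.93.181.192
Longest matching prefix is /14 -> next hop DIST2.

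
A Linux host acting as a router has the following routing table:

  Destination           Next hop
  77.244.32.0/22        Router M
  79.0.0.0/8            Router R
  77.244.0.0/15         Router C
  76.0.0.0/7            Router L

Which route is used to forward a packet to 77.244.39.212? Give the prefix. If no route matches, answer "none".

77.244.0.0/15

Entries matching 77.244.39.212:
  76.0.0.0/7 (76.0.0.0 - 77.255.255.255)
  77.244.0.0/15 (77.244.0.0 - 77.245.255.255)
Most specific is 77.244.0.0/15.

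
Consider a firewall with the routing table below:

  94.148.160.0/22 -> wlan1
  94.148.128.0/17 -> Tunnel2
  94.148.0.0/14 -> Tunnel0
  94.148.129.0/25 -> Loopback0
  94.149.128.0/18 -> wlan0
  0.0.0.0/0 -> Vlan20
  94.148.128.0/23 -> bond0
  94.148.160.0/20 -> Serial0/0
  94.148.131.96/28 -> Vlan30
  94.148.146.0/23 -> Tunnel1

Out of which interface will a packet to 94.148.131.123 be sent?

Tunnel2

Routes whose prefix contains 94.148.131.123:
  0.0.0.0/0 (default, matches everything) -> Vlan20
  94.148.0.0/14 (94.148.0.0 - 94.151.255.255) -> Tunnel0
  94.148.128.0/17 (94.148.128.0 - 94.148.255.255) -> Tunnel2
More-specific entries that do NOT match:
  94.148.131.96/28 (94.148.131.96 - 94.148.131.111) does not contain 94.148.131.123
  94.148.129.0/25 (94.148.129.0 - 94.148.129.127) does not contain 94.148.131.123
  94.148.128.0/23 (94.148.128.0 - 94.148.129.255) does not contain 94.148.131.123
  94.148.146.0/23 (94.148.146.0 - 94.148.147.255) does not contain 94.148.131.123
  94.148.160.0/22 (94.148.160.0 - 94.148.163.255) does not contain 94.148.131.123
  94.148.160.0/20 (94.148.160.0 - 94.148.175.255) does not contain 94.148.131.123
  94.149.128.0/18 (94.149.128.0 - 94.149.191.255) does not contain 94.148.131.123
Longest matching prefix is /17 -> interface Tunnel2.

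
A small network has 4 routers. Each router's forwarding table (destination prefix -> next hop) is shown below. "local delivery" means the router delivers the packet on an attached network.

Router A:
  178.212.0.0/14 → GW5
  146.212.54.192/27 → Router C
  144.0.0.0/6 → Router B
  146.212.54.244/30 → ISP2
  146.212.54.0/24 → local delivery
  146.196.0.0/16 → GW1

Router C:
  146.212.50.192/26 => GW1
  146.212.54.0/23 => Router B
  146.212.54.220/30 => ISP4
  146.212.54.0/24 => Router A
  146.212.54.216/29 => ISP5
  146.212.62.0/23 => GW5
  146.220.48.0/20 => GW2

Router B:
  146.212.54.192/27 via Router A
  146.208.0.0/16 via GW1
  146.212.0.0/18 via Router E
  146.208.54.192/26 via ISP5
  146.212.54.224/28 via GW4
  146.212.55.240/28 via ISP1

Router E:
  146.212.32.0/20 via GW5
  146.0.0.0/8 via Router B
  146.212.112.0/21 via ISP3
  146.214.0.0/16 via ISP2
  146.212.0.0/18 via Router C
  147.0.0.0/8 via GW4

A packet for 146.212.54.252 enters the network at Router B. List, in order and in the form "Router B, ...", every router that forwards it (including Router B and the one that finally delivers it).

Router B, Router E, Router C, Router A

At Router B: longest match for 146.212.54.252 is 146.212.0.0/18 -> Router E
At Router E: longest match for 146.212.54.252 is 146.212.0.0/18 -> Router C
At Router C: longest match for 146.212.54.252 is 146.212.54.0/24 -> Router A
At Router A: longest match for 146.212.54.252 is 146.212.54.0/24 -> local delivery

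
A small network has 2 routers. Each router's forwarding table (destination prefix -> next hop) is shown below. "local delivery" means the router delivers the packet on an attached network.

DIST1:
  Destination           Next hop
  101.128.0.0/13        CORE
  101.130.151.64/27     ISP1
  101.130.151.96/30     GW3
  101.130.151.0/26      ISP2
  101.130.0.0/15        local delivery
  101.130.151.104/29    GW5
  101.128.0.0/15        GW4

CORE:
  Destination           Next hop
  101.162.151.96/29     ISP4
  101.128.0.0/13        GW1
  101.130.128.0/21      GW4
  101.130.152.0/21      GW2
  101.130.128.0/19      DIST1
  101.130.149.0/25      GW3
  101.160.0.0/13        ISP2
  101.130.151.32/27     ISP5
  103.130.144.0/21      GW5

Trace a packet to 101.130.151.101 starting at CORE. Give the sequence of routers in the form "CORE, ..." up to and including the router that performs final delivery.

At CORE: longest match for 101.130.151.101 is 101.130.128.0/19 -> DIST1
At DIST1: longest match for 101.130.151.101 is 101.130.0.0/15 -> local delivery

CORE, DIST1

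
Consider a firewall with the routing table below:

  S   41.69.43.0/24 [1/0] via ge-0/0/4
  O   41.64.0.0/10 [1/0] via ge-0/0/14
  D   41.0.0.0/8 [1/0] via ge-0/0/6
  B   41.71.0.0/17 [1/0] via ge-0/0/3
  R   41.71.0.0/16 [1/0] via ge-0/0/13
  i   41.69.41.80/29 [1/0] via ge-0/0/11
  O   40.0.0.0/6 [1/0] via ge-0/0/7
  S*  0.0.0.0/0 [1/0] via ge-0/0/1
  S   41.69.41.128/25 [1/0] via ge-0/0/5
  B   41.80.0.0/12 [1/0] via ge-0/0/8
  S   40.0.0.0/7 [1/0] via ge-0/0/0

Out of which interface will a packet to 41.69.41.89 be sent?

ge-0/0/14

Routes whose prefix contains 41.69.41.89:
  0.0.0.0/0 (default, matches everything) -> ge-0/0/1
  40.0.0.0/6 (40.0.0.0 - 43.255.255.255) -> ge-0/0/7
  40.0.0.0/7 (40.0.0.0 - 41.255.255.255) -> ge-0/0/0
  41.0.0.0/8 (41.0.0.0 - 41.255.255.255) -> ge-0/0/6
  41.64.0.0/10 (41.64.0.0 - 41.127.255.255) -> ge-0/0/14
More-specific entries that do NOT match:
  41.69.41.80/29 (41.69.41.80 - 41.69.41.87) does not contain 41.69.41.89
  41.69.41.128/25 (41.69.41.128 - 41.69.41.255) does not contain 41.69.41.89
  41.69.43.0/24 (41.69.43.0 - 41.69.43.255) does not contain 41.69.41.89
  41.71.0.0/17 (41.71.0.0 - 41.71.127.255) does not contain 41.69.41.89
  41.71.0.0/16 (41.71.0.0 - 41.71.255.255) does not contain 41.69.41.89
  41.80.0.0/12 (41.80.0.0 - 41.95.255.255) does not contain 41.69.41.89
Longest matching prefix is /10 -> interface ge-0/0/14.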